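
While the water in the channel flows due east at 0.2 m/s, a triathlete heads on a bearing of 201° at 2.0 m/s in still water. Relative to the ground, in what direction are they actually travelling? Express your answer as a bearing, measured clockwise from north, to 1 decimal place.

195.5°

Taking east as x and north as y: velocity relative to the water = (-0.717, -1.867) m/s; the water relative to ground = (0.200, 0.000) m/s.
Velocity relative to ground = (-0.717, -1.867) + (0.200, 0.000) = (-0.517, -1.867) m/s.
Bearing = atan2(-0.52, -1.87) = 195.47° clockwise from north.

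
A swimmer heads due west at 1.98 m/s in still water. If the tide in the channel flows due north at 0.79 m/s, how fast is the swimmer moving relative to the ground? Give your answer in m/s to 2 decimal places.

2.13 m/s

Taking east as x and north as y: velocity relative to the water = (-1.980, 0.000) m/s; the water relative to ground = (0.000, 0.790) m/s.
Velocity relative to ground = (-1.980, 0.000) + (0.000, 0.790) = (-1.980, 0.790) m/s.
Speed = |(-1.980, 0.790)| = 2.132 m/s.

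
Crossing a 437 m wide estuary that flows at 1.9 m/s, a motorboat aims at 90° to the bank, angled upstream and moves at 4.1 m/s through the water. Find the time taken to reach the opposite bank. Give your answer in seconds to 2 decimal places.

106.59 s

The component of the motorboat's velocity perpendicular to the bank is 4.1 m/s.
Only the cross-stream component determines the crossing time; the current contributes nothing perpendicular to the bank.
Time = 437 / 4.100 = 106.585 s.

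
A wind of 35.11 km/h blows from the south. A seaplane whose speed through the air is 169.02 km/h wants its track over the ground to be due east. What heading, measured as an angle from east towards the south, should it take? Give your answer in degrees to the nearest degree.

12°

The wind pushes perpendicular to the desired track; the heading must have a component into the wind equal to 35.11 km/h: 169.02 sin θ = 35.11.
sin θ = 0.2077, so θ = 11.989°.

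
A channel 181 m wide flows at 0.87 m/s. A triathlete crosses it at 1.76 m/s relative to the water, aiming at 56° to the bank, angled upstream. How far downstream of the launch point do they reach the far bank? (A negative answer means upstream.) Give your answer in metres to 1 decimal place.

-14.2 m

Perpendicular speed = 1.459 m/s; crossing time = 181 / 1.459 = 124.049 s.
Net downstream speed = -0.114 m/s.
Drift = -0.114 × 124.049 = -14.164 m (upstream).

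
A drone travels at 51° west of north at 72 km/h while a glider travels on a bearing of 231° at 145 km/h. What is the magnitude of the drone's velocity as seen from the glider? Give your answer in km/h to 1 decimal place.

147.9 km/h

Taking east as x and north as y: drone velocity = (-55.955, 45.311) km/h; glider velocity = (-112.686, -91.251) km/h.
Velocity of drone relative to glider = (-55.955, 45.311) − (-112.686, -91.251) = (56.732, 136.563) km/h.
Magnitude = |(56.732, 136.563)| = 147.878 km/h.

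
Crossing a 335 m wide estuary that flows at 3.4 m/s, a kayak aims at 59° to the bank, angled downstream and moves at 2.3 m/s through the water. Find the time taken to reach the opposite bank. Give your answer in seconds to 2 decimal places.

The component of the kayak's velocity perpendicular to the bank is 2.3 × sin 59° = 1.971 m/s.
The current is parallel to the bank, so it does not affect the crossing time.
Time = 335 / 1.971 = 169.923 s.

169.92 s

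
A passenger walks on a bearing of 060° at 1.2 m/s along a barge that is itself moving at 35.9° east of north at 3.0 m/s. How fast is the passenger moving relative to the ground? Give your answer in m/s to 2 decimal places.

4.12 m/s

Taking east as x and north as y: barge velocity = (1.759, 2.430) m/s; passenger velocity relative to barge = (1.039, 0.600) m/s.
Velocity relative to ground = (1.759, 2.430) + (1.039, 0.600) = (2.798, 3.030) m/s.
Speed = |(2.798, 3.030)| = 4.125 m/s.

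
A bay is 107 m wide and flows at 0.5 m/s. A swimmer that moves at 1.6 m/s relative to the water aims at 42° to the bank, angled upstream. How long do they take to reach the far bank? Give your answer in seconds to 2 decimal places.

The component of the swimmer's velocity perpendicular to the bank is 1.6 × sin 42° = 1.071 m/s.
The current is parallel to the bank, so it does not affect the crossing time.
Time = 107 / 1.071 = 99.943 s.

99.94 s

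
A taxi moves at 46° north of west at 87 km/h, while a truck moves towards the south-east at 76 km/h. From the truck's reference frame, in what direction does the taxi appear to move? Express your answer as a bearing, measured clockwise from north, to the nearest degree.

316°

Taking east as x and north as y: taxi velocity = (-60.435, 62.583) km/h; truck velocity = (53.740, -53.740) km/h.
Velocity of taxi relative to truck = (-60.435, 62.583) − (53.740, -53.740) = (-114.175, 116.323) km/h.
Bearing = atan2(-114.18, 116.32) = 315.53° clockwise from north.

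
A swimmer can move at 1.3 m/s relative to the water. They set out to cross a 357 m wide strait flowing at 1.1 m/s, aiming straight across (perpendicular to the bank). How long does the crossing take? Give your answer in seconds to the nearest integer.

The component of the swimmer's velocity perpendicular to the bank is 1.3 m/s.
The current is parallel to the bank, so it does not affect the crossing time.
Time = 357 / 1.300 = 274.615 s.

275 s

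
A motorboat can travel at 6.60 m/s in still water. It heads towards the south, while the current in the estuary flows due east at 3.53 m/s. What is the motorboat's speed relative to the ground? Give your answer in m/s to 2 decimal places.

Taking east as x and north as y: velocity relative to the water = (0.000, -6.600) m/s; the water relative to ground = (3.530, 0.000) m/s.
Velocity relative to ground = (0.000, -6.600) + (3.530, 0.000) = (3.530, -6.600) m/s.
Speed = |(3.530, -6.600)| = 7.485 m/s.

7.48 m/s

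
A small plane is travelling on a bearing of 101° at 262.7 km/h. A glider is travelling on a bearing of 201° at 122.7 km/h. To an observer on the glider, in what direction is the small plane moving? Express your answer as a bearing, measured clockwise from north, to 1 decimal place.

078.0°

Taking east as x and north as y: small plane velocity = (257.873, -50.126) km/h; glider velocity = (-43.972, -114.550) km/h.
Velocity of small plane relative to glider = (257.873, -50.126) − (-43.972, -114.550) = (301.845, 64.425) km/h.
Bearing = atan2(301.85, 64.42) = 77.95° clockwise from north.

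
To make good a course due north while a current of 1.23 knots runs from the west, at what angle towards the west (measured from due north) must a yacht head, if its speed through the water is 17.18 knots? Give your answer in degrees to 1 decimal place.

The current pushes perpendicular to the desired track; the heading must have a component into the current equal to 1.23 knots: 17.18 sin θ = 1.23.
sin θ = 0.0716, so θ = 4.106°.

4.1°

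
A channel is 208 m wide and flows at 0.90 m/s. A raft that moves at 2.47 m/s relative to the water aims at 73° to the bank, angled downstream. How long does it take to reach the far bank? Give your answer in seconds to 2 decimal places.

The component of the raft's velocity perpendicular to the bank is 2.47 × sin 73° = 2.362 m/s.
The current is parallel to the bank, so it does not affect the crossing time.
Time = 208 / 2.362 = 88.058 s.

88.06 s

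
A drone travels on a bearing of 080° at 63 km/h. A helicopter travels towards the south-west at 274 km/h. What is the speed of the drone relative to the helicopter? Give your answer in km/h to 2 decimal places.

Taking east as x and north as y: drone velocity = (62.043, 10.940) km/h; helicopter velocity = (-193.747, -193.747) km/h.
Velocity of drone relative to helicopter = (62.043, 10.940) − (-193.747, -193.747) = (255.790, 204.687) km/h.
Magnitude = |(255.790, 204.687)| = 327.606 km/h.

327.61 km/h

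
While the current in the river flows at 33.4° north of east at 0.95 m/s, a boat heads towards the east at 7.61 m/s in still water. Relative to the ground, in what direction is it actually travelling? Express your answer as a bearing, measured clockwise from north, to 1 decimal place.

086.4°

Taking east as x and north as y: velocity relative to the water = (7.610, 0.000) m/s; the water relative to ground = (0.793, 0.523) m/s.
Velocity relative to ground = (7.610, 0.000) + (0.793, 0.523) = (8.403, 0.523) m/s.
Bearing = atan2(8.40, 0.52) = 86.44° clockwise from north.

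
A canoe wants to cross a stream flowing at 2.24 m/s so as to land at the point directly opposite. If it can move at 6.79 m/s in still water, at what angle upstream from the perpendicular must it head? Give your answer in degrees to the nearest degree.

To cancel the current, the upstream component of the canoe's velocity must equal the flow: 6.79 sin θ = 2.24.
sin θ = 2.24 / 6.79 = 0.3299.
θ = arcsin(0.3299) = 19.263°.

19°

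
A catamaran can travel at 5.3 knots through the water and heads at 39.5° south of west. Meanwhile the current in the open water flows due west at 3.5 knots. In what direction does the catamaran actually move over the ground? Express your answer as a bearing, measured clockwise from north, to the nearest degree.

Taking east as x and north as y: velocity relative to the water = (-4.090, -3.371) knots; the water relative to ground = (-3.500, 0.000) knots.
Velocity relative to ground = (-4.090, -3.371) + (-3.500, 0.000) = (-7.590, -3.371) knots.
Bearing = atan2(-7.59, -3.37) = 246.05° clockwise from north.

246°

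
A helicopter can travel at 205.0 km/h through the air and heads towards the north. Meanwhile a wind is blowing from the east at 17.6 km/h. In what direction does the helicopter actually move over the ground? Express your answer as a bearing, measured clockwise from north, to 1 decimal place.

355.1°

Taking east as x and north as y: velocity relative to the air = (0.000, 205.000) km/h; the air relative to ground = (-17.600, 0.000) km/h.
Velocity relative to ground = (0.000, 205.000) + (-17.600, 0.000) = (-17.600, 205.000) km/h.
Bearing = atan2(-17.60, 205.00) = 355.09° clockwise from north.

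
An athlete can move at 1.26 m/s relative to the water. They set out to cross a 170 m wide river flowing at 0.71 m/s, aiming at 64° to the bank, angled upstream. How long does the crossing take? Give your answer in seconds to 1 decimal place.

150.1 s

The component of the athlete's velocity perpendicular to the bank is 1.26 × sin 64° = 1.132 m/s.
The current is parallel to the bank, so it does not affect the crossing time.
Time = 170 / 1.132 = 150.113 s.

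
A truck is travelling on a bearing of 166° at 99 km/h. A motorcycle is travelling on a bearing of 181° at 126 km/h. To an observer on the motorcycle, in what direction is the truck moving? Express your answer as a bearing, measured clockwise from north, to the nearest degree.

Taking east as x and north as y: truck velocity = (23.950, -96.059) km/h; motorcycle velocity = (-2.199, -125.981) km/h.
Velocity of truck relative to motorcycle = (23.950, -96.059) − (-2.199, -125.981) = (26.149, 29.922) km/h.
Bearing = atan2(26.15, 29.92) = 41.15° clockwise from north.

041°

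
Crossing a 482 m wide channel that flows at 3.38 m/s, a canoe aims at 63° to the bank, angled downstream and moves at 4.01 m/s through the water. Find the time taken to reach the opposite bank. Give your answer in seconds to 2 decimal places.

134.90 s

The component of the canoe's velocity perpendicular to the bank is 4.01 × sin 63° = 3.573 m/s.
Only the cross-stream component determines the crossing time; the current contributes nothing perpendicular to the bank.
Time = 482 / 3.573 = 134.903 s.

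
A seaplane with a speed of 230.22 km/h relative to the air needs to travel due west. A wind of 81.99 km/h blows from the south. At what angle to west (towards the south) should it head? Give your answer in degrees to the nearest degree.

21°

The wind pushes perpendicular to the desired track; the heading must have a component into the wind equal to 81.99 km/h: 230.22 sin θ = 81.99.
sin θ = 0.3561, so θ = 20.863°.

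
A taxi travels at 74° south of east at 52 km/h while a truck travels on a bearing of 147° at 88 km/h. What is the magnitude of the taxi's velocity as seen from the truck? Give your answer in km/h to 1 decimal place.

Taking east as x and north as y: taxi velocity = (14.333, -49.986) km/h; truck velocity = (47.928, -73.803) km/h.
Velocity of taxi relative to truck = (14.333, -49.986) − (47.928, -73.803) = (-33.595, 23.817) km/h.
Magnitude = |(-33.595, 23.817)| = 41.181 km/h.

41.2 km/h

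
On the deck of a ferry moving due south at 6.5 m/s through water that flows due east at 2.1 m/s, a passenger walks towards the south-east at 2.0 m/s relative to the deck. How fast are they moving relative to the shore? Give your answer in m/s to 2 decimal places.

In east/north components (m/s): passenger relative to ferry = (1.414, -1.414); ferry relative to water = (0.000, -6.500); water relative to ground = (2.100, 0.000).
Sum = (3.514, -7.914) m/s.
Speed = |(3.514, -7.914)| = 8.659 m/s.

8.66 m/s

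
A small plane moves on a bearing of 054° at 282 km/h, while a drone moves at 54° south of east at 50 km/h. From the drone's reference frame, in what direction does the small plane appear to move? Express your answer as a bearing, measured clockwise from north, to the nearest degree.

044°

Taking east as x and north as y: small plane velocity = (228.143, 165.755) km/h; drone velocity = (29.389, -40.451) km/h.
Velocity of small plane relative to drone = (228.143, 165.755) − (29.389, -40.451) = (198.754, 206.206) km/h.
Bearing = atan2(198.75, 206.21) = 43.95° clockwise from north.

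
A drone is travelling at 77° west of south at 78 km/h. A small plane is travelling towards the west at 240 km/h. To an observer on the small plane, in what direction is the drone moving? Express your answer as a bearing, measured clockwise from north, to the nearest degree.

096°

Taking east as x and north as y: drone velocity = (-76.001, -17.546) km/h; small plane velocity = (-240.000, 0.000) km/h.
Velocity of drone relative to small plane = (-76.001, -17.546) − (-240.000, 0.000) = (163.999, -17.546) km/h.
Bearing = atan2(164.00, -17.55) = 96.11° clockwise from north.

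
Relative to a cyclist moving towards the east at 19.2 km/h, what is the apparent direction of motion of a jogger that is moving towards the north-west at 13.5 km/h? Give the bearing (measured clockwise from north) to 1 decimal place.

Taking east as x and north as y: jogger velocity = (-9.546, 9.546) km/h; cyclist velocity = (19.200, 0.000) km/h.
Velocity of jogger relative to cyclist = (-9.546, 9.546) − (19.200, 0.000) = (-28.746, 9.546) km/h.
Bearing = atan2(-28.75, 9.55) = 288.37° clockwise from north.

288.4°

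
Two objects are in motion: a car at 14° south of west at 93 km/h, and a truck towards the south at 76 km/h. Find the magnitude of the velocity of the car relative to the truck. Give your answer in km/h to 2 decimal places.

104.91 km/h

Taking east as x and north as y: car velocity = (-90.238, -22.499) km/h; truck velocity = (0.000, -76.000) km/h.
Velocity of car relative to truck = (-90.238, -22.499) − (0.000, -76.000) = (-90.238, 53.501) km/h.
Magnitude = |(-90.238, 53.501)| = 104.906 km/h.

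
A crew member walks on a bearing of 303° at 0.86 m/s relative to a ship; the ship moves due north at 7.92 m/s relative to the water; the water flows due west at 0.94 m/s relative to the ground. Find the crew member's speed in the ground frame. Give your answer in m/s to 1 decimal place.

In east/north components (m/s): crew member relative to ship = (-0.721, 0.468); ship relative to water = (0.000, 7.920); water relative to ground = (-0.940, 0.000).
Sum = (-1.661, 8.388) m/s.
Speed = |(-1.661, 8.388)| = 8.551 m/s.

8.6 m/s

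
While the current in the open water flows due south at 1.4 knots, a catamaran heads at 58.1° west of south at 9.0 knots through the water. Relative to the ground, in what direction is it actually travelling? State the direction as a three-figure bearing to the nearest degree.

231°

Taking east as x and north as y: velocity relative to the water = (-7.641, -4.756) knots; the water relative to ground = (0.000, -1.400) knots.
Velocity relative to ground = (-7.641, -4.756) + (0.000, -1.400) = (-7.641, -6.156) knots.
Bearing = atan2(-7.64, -6.16) = 231.14° clockwise from north.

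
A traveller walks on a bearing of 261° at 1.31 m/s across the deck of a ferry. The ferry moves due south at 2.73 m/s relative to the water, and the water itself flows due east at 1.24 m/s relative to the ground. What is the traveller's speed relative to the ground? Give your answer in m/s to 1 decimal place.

In east/north components (m/s): traveller relative to ferry = (-1.294, -0.205); ferry relative to water = (0.000, -2.730); water relative to ground = (1.240, 0.000).
Sum = (-0.054, -2.935) m/s.
Speed = |(-0.054, -2.935)| = 2.935 m/s.

2.9 m/s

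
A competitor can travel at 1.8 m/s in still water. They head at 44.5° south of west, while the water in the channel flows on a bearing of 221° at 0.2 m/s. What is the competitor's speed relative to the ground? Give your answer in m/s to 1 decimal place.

Taking east as x and north as y: velocity relative to the water = (-1.284, -1.262) m/s; the water relative to ground = (-0.131, -0.151) m/s.
Velocity relative to ground = (-1.284, -1.262) + (-0.131, -0.151) = (-1.415, -1.413) m/s.
Speed = |(-1.415, -1.413)| = 1.999 m/s.

2.0 m/s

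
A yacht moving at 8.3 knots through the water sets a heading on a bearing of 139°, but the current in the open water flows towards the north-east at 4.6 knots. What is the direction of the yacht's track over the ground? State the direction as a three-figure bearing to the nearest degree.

109°

Taking east as x and north as y: velocity relative to the water = (5.445, -6.264) knots; the water relative to ground = (3.253, 3.253) knots.
Velocity relative to ground = (5.445, -6.264) + (3.253, 3.253) = (8.698, -3.011) knots.
Bearing = atan2(8.70, -3.01) = 109.10° clockwise from north.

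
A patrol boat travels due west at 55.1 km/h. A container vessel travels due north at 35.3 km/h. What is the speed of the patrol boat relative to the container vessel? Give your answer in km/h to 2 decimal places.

65.44 km/h

Taking east as x and north as y: patrol boat velocity = (-55.100, 0.000) km/h; container vessel velocity = (0.000, 35.300) km/h.
Velocity of patrol boat relative to container vessel = (-55.100, 0.000) − (0.000, 35.300) = (-55.100, -35.300) km/h.
Magnitude = |(-55.100, -35.300)| = 65.438 km/h.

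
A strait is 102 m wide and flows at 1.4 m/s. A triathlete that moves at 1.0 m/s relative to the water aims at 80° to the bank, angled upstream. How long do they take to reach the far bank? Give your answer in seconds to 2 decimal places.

103.57 s

The component of the triathlete's velocity perpendicular to the bank is 1.0 × sin 80° = 0.985 m/s.
Only the cross-stream component determines the crossing time; the current contributes nothing perpendicular to the bank.
Time = 102 / 0.985 = 103.574 s.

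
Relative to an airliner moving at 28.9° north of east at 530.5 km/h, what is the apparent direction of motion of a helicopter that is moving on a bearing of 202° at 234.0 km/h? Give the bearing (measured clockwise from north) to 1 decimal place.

Taking east as x and north as y: helicopter velocity = (-87.658, -216.961) km/h; airliner velocity = (464.434, 256.381) km/h.
Velocity of helicopter relative to airliner = (-87.658, -216.961) − (464.434, 256.381) = (-552.092, -473.342) km/h.
Bearing = atan2(-552.09, -473.34) = 229.39° clockwise from north.

229.4°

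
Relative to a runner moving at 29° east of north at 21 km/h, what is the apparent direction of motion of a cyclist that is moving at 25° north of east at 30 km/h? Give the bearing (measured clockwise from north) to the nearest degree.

Taking east as x and north as y: cyclist velocity = (27.189, 12.679) km/h; runner velocity = (10.181, 18.367) km/h.
Velocity of cyclist relative to runner = (27.189, 12.679) − (10.181, 18.367) = (17.008, -5.688) km/h.
Bearing = atan2(17.01, -5.69) = 108.49° clockwise from north.

108°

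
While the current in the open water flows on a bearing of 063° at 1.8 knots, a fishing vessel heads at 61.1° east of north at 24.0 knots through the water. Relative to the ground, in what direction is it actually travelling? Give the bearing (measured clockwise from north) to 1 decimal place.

Taking east as x and north as y: velocity relative to the water = (21.011, 11.599) knots; the water relative to ground = (1.604, 0.817) knots.
Velocity relative to ground = (21.011, 11.599) + (1.604, 0.817) = (22.615, 12.416) knots.
Bearing = atan2(22.61, 12.42) = 61.23° clockwise from north.

061.2°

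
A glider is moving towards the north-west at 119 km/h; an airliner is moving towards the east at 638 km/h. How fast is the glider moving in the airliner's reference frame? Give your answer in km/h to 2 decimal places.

Taking east as x and north as y: glider velocity = (-84.146, 84.146) km/h; airliner velocity = (638.000, 0.000) km/h.
Velocity of glider relative to airliner = (-84.146, 84.146) − (638.000, 0.000) = (-722.146, 84.146) km/h.
Magnitude = |(-722.146, 84.146)| = 727.032 km/h.

727.03 km/h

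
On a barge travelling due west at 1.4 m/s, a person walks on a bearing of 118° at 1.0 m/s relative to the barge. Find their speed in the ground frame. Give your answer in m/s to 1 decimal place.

Taking east as x and north as y: barge velocity = (-1.400, 0.000) m/s; person velocity relative to barge = (0.883, -0.469) m/s.
Velocity relative to ground = (-1.400, 0.000) + (0.883, -0.469) = (-0.517, -0.469) m/s.
Speed = |(-0.517, -0.469)| = 0.698 m/s.

0.7 m/s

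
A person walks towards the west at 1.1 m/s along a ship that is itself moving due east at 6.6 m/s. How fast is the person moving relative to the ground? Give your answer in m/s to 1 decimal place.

Taking east as x and north as y: ship velocity = (6.600, 0.000) m/s; person velocity relative to ship = (-1.100, 0.000) m/s.
Velocity relative to ground = (6.600, 0.000) + (-1.100, 0.000) = (5.500, 0.000) m/s.
Speed = |(5.500, 0.000)| = 5.500 m/s.

5.5 m/s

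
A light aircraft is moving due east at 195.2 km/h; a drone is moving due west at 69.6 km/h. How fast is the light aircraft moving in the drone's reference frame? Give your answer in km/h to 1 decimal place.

264.8 km/h

Taking east as x and north as y: light aircraft velocity = (195.200, 0.000) km/h; drone velocity = (-69.600, 0.000) km/h.
Velocity of light aircraft relative to drone = (195.200, 0.000) − (-69.600, 0.000) = (264.800, 0.000) km/h.
Magnitude = |(264.800, 0.000)| = 264.800 km/h.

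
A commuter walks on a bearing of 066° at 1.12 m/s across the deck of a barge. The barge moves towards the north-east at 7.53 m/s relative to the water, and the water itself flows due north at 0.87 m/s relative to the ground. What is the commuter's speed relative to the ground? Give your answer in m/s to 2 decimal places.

In east/north components (m/s): commuter relative to barge = (1.023, 0.456); barge relative to water = (5.325, 5.325); water relative to ground = (0.000, 0.870).
Sum = (6.348, 6.650) m/s.
Speed = |(6.348, 6.650)| = 9.193 m/s.

9.19 m/s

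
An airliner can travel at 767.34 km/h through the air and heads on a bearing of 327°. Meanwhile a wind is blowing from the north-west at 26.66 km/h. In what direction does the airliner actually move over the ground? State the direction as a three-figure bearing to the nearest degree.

327°

Taking east as x and north as y: velocity relative to the air = (-417.923, 643.545) km/h; the air relative to ground = (18.851, -18.851) km/h.
Velocity relative to ground = (-417.923, 643.545) + (18.851, -18.851) = (-399.072, 624.694) km/h.
Bearing = atan2(-399.07, 624.69) = 327.43° clockwise from north.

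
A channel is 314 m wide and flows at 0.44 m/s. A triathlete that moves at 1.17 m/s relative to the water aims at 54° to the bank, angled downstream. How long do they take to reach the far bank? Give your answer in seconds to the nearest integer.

332 s

The component of the triathlete's velocity perpendicular to the bank is 1.17 × sin 54° = 0.947 m/s.
Only the cross-stream component determines the crossing time; the current contributes nothing perpendicular to the bank.
Time = 314 / 0.947 = 331.731 s.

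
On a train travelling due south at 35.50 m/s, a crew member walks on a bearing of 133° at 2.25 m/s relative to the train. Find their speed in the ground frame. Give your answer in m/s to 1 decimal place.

Taking east as x and north as y: train velocity = (0.000, -35.500) m/s; crew member velocity relative to train = (1.646, -1.534) m/s.
Velocity relative to ground = (0.000, -35.500) + (1.646, -1.534) = (1.646, -37.034) m/s.
Speed = |(1.646, -37.034)| = 37.071 m/s.

37.1 m/s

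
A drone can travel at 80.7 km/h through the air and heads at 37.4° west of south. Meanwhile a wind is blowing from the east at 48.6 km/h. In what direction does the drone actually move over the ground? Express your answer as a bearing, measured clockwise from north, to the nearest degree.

Taking east as x and north as y: velocity relative to the air = (-49.015, -64.109) km/h; the air relative to ground = (-48.600, 0.000) km/h.
Velocity relative to ground = (-49.015, -64.109) + (-48.600, 0.000) = (-97.615, -64.109) km/h.
Bearing = atan2(-97.62, -64.11) = 236.70° clockwise from north.

237°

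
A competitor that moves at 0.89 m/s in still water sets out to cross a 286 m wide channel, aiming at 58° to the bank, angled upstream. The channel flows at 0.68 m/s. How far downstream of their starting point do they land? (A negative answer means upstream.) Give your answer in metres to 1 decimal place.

79.0 m

Perpendicular speed = 0.755 m/s; crossing time = 286 / 0.755 = 378.927 s.
Net downstream speed = 0.208 m/s.
Drift = 0.208 × 378.927 = 78.958 m (downstream).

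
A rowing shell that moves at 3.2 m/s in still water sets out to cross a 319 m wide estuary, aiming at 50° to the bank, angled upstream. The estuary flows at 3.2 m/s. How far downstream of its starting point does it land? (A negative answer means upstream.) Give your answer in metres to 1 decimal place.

148.8 m

Perpendicular speed = 2.451 m/s; crossing time = 319 / 2.451 = 130.133 s.
Net downstream speed = 1.143 m/s.
Drift = 1.143 × 130.133 = 148.752 m (downstream).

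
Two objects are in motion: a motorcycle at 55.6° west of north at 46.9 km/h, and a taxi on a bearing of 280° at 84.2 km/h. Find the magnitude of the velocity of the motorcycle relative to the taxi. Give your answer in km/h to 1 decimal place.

45.8 km/h

Taking east as x and north as y: motorcycle velocity = (-38.698, 26.497) km/h; taxi velocity = (-82.921, 14.621) km/h.
Velocity of motorcycle relative to taxi = (-38.698, 26.497) − (-82.921, 14.621) = (44.223, 11.876) km/h.
Magnitude = |(44.223, 11.876)| = 45.790 km/h.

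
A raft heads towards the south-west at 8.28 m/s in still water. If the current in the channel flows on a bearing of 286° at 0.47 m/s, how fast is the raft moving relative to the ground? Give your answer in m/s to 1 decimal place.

Taking east as x and north as y: velocity relative to the water = (-5.855, -5.855) m/s; the water relative to ground = (-0.452, 0.130) m/s.
Velocity relative to ground = (-5.855, -5.855) + (-0.452, 0.130) = (-6.307, -5.725) m/s.
Speed = |(-6.307, -5.725)| = 8.518 m/s.

8.5 m/s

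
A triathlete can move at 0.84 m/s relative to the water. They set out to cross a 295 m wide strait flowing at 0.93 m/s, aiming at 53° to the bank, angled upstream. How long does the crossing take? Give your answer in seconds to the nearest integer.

The component of the triathlete's velocity perpendicular to the bank is 0.84 × sin 53° = 0.671 m/s.
Only the cross-stream component determines the crossing time; the current contributes nothing perpendicular to the bank.
Time = 295 / 0.671 = 439.738 s.

440 s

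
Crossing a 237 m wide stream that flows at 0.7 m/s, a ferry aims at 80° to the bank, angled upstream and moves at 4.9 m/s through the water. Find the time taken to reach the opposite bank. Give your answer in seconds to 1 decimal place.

49.1 s

The component of the ferry's velocity perpendicular to the bank is 4.9 × sin 80° = 4.826 m/s.
The current is parallel to the bank, so it does not affect the crossing time.
Time = 237 / 4.826 = 49.113 s.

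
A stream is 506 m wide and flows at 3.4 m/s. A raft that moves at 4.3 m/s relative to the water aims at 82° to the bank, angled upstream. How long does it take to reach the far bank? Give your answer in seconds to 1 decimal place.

The component of the raft's velocity perpendicular to the bank is 4.3 × sin 82° = 4.258 m/s.
The current is parallel to the bank, so it does not affect the crossing time.
Time = 506 / 4.258 = 118.831 s.

118.8 s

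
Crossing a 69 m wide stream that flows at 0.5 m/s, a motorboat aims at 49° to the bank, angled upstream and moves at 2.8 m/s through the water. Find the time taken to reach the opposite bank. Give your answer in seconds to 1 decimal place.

32.7 s

The component of the motorboat's velocity perpendicular to the bank is 2.8 × sin 49° = 2.113 m/s.
Only the cross-stream component determines the crossing time; the current contributes nothing perpendicular to the bank.
Time = 69 / 2.113 = 32.652 s.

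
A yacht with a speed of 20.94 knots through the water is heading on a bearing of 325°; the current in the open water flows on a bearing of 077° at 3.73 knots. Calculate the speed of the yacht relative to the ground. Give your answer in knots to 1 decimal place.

19.8 knots

Taking east as x and north as y: velocity relative to the water = (-12.011, 17.153) knots; the water relative to ground = (3.634, 0.839) knots.
Velocity relative to ground = (-12.011, 17.153) + (3.634, 0.839) = (-8.376, 17.992) knots.
Speed = |(-8.376, 17.992)| = 19.846 knots.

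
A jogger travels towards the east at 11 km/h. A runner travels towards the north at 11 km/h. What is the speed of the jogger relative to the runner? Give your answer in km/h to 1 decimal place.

Taking east as x and north as y: jogger velocity = (11.000, 0.000) km/h; runner velocity = (0.000, 11.000) km/h.
Velocity of jogger relative to runner = (11.000, 0.000) − (0.000, 11.000) = (11.000, -11.000) km/h.
Magnitude = |(11.000, -11.000)| = 15.556 km/h.

15.6 km/h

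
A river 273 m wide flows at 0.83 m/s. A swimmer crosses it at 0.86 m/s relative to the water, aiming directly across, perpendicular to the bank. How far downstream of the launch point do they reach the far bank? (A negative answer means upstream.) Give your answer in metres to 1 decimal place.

Perpendicular speed = 0.860 m/s; crossing time = 273 / 0.860 = 317.442 s.
Net downstream speed = 0.830 m/s.
Drift = 0.830 × 317.442 = 263.477 m (downstream).

263.5 m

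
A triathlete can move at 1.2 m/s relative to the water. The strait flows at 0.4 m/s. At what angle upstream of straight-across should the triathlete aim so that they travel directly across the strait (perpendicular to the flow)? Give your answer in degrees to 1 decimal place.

To cancel the current, the upstream component of the triathlete's velocity must equal the flow: 1.2 sin θ = 0.4.
sin θ = 0.4 / 1.2 = 0.3333.
θ = arcsin(0.3333) = 19.471°.

19.5°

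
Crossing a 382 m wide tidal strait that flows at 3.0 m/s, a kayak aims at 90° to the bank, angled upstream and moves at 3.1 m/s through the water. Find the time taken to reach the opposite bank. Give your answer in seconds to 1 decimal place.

123.2 s

The component of the kayak's velocity perpendicular to the bank is 3.1 m/s.
Only the cross-stream component determines the crossing time; the current contributes nothing perpendicular to the bank.
Time = 382 / 3.100 = 123.226 s.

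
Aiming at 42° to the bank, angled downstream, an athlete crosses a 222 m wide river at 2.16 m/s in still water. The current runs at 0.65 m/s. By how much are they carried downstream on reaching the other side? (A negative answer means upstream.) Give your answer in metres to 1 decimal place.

346.4 m

Perpendicular speed = 1.445 m/s; crossing time = 222 / 1.445 = 153.599 s.
Net downstream speed = 2.255 m/s.
Drift = 2.255 × 153.599 = 346.395 m (downstream).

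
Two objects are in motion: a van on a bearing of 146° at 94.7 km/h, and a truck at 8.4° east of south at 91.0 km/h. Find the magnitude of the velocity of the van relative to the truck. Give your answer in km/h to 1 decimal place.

Taking east as x and north as y: van velocity = (52.956, -78.510) km/h; truck velocity = (13.294, -90.024) km/h.
Velocity of van relative to truck = (52.956, -78.510) − (13.294, -90.024) = (39.662, 11.514) km/h.
Magnitude = |(39.662, 11.514)| = 41.299 km/h.

41.3 km/h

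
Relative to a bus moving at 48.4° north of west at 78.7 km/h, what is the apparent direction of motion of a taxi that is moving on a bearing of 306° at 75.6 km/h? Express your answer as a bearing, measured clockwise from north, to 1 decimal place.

211.7°

Taking east as x and north as y: taxi velocity = (-61.162, 44.437) km/h; bus velocity = (-52.251, 58.852) km/h.
Velocity of taxi relative to bus = (-61.162, 44.437) − (-52.251, 58.852) = (-8.911, -14.415) km/h.
Bearing = atan2(-8.91, -14.42) = 211.72° clockwise from north.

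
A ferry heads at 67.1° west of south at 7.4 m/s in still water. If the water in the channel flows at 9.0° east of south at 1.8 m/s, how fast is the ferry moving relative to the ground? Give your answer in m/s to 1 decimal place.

8.0 m/s

Taking east as x and north as y: velocity relative to the water = (-6.817, -2.880) m/s; the water relative to ground = (0.282, -1.778) m/s.
Velocity relative to ground = (-6.817, -2.880) + (0.282, -1.778) = (-6.535, -4.657) m/s.
Speed = |(-6.535, -4.657)| = 8.025 m/s.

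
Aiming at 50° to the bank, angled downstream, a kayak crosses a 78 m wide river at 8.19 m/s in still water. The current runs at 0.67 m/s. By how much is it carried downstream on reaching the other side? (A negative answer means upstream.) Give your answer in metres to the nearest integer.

Perpendicular speed = 6.274 m/s; crossing time = 78 / 6.274 = 12.432 s.
Net downstream speed = 5.934 m/s.
Drift = 5.934 × 12.432 = 73.780 m (downstream).

74 m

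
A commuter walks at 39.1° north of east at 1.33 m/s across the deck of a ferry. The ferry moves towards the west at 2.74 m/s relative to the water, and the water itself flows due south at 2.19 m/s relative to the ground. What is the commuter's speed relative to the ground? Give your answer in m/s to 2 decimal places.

2.18 m/s

In east/north components (m/s): commuter relative to ferry = (1.032, 0.839); ferry relative to water = (-2.740, 0.000); water relative to ground = (0.000, -2.190).
Sum = (-1.708, -1.351) m/s.
Speed = |(-1.708, -1.351)| = 2.178 m/s.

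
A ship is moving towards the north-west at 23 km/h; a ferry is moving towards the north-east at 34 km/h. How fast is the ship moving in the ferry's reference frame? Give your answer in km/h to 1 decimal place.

41.0 km/h

Taking east as x and north as y: ship velocity = (-16.263, 16.263) km/h; ferry velocity = (24.042, 24.042) km/h.
Velocity of ship relative to ferry = (-16.263, 16.263) − (24.042, 24.042) = (-40.305, -7.778) km/h.
Magnitude = |(-40.305, -7.778)| = 41.049 km/h.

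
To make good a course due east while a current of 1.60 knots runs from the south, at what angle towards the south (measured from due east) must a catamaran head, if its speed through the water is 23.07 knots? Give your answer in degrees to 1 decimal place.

The current pushes perpendicular to the desired track; the heading must have a component into the current equal to 1.60 knots: 23.07 sin θ = 1.60.
sin θ = 0.0694, so θ = 3.977°.

4.0°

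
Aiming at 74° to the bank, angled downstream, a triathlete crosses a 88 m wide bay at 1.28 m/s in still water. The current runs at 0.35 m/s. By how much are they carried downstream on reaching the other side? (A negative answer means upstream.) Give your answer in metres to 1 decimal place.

50.3 m

Perpendicular speed = 1.230 m/s; crossing time = 88 / 1.230 = 71.521 s.
Net downstream speed = 0.703 m/s.
Drift = 0.703 × 71.521 = 50.266 m (downstream).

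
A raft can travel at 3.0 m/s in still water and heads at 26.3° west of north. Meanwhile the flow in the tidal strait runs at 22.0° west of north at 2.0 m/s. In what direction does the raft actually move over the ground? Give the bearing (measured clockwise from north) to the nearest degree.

335°

Taking east as x and north as y: velocity relative to the water = (-1.329, 2.689) m/s; the water relative to ground = (-0.749, 1.854) m/s.
Velocity relative to ground = (-1.329, 2.689) + (-0.749, 1.854) = (-2.078, 4.544) m/s.
Bearing = atan2(-2.08, 4.54) = 335.42° clockwise from north.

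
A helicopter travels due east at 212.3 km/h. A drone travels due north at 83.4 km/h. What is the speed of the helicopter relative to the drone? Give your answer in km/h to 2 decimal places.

Taking east as x and north as y: helicopter velocity = (212.300, 0.000) km/h; drone velocity = (0.000, 83.400) km/h.
Velocity of helicopter relative to drone = (212.300, 0.000) − (0.000, 83.400) = (212.300, -83.400) km/h.
Magnitude = |(212.300, -83.400)| = 228.094 km/h.

228.09 km/h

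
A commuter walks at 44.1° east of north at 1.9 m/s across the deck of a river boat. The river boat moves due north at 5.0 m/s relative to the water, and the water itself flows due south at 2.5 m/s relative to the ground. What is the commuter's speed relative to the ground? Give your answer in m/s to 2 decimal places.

In east/north components (m/s): commuter relative to river boat = (1.322, 1.364); river boat relative to water = (0.000, 5.000); water relative to ground = (0.000, -2.500).
Sum = (1.322, 3.864) m/s.
Speed = |(1.322, 3.864)| = 4.084 m/s.

4.08 m/s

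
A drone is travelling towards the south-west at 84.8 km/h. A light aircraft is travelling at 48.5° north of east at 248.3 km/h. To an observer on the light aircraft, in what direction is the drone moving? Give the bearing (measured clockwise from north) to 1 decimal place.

222.4°

Taking east as x and north as y: drone velocity = (-59.963, -59.963) km/h; light aircraft velocity = (164.529, 185.966) km/h.
Velocity of drone relative to light aircraft = (-59.963, -59.963) − (164.529, 185.966) = (-224.491, -245.928) km/h.
Bearing = atan2(-224.49, -245.93) = 222.39° clockwise from north.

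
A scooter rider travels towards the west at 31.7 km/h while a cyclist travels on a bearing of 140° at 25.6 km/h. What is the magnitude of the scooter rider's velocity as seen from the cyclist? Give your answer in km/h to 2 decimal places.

Taking east as x and north as y: scooter rider velocity = (-31.700, 0.000) km/h; cyclist velocity = (16.455, -19.611) km/h.
Velocity of scooter rider relative to cyclist = (-31.700, 0.000) − (16.455, -19.611) = (-48.155, 19.611) km/h.
Magnitude = |(-48.155, 19.611)| = 51.995 km/h.

52.00 km/h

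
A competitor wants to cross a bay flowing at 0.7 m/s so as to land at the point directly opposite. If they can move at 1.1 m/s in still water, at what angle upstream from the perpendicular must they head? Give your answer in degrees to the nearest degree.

40°

To cancel the current, the upstream component of the competitor's velocity must equal the flow: 1.1 sin θ = 0.7.
sin θ = 0.7 / 1.1 = 0.6364.
θ = arcsin(0.6364) = 39.521°.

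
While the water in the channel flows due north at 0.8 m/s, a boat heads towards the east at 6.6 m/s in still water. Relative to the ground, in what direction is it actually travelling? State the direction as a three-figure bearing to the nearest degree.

Taking east as x and north as y: velocity relative to the water = (6.600, 0.000) m/s; the water relative to ground = (0.000, 0.800) m/s.
Velocity relative to ground = (6.600, 0.000) + (0.000, 0.800) = (6.600, 0.800) m/s.
Bearing = atan2(6.60, 0.80) = 83.09° clockwise from north.

083°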